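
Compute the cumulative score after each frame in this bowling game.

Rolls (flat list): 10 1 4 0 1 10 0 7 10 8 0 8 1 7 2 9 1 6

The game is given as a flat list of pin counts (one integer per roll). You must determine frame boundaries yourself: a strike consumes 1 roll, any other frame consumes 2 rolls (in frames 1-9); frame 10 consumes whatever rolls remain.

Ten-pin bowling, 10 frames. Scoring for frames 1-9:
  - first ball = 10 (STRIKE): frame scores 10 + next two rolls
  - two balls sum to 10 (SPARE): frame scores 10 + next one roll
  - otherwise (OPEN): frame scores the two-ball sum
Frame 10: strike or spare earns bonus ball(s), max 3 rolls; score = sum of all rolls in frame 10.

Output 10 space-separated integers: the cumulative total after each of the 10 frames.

Answer: 15 20 21 38 45 63 71 80 89 105

Derivation:
Frame 1: STRIKE. 10 + next two rolls (1+4) = 15. Cumulative: 15
Frame 2: OPEN (1+4=5). Cumulative: 20
Frame 3: OPEN (0+1=1). Cumulative: 21
Frame 4: STRIKE. 10 + next two rolls (0+7) = 17. Cumulative: 38
Frame 5: OPEN (0+7=7). Cumulative: 45
Frame 6: STRIKE. 10 + next two rolls (8+0) = 18. Cumulative: 63
Frame 7: OPEN (8+0=8). Cumulative: 71
Frame 8: OPEN (8+1=9). Cumulative: 80
Frame 9: OPEN (7+2=9). Cumulative: 89
Frame 10: SPARE. Sum of all frame-10 rolls (9+1+6) = 16. Cumulative: 105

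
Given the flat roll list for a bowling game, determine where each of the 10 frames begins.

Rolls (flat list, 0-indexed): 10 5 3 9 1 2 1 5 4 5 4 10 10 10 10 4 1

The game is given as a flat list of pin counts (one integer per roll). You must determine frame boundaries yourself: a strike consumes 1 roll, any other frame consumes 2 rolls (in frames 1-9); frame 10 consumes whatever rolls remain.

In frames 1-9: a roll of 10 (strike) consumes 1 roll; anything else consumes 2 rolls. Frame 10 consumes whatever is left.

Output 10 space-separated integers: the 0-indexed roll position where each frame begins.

Frame 1 starts at roll index 0: roll=10 (strike), consumes 1 roll
Frame 2 starts at roll index 1: rolls=5,3 (sum=8), consumes 2 rolls
Frame 3 starts at roll index 3: rolls=9,1 (sum=10), consumes 2 rolls
Frame 4 starts at roll index 5: rolls=2,1 (sum=3), consumes 2 rolls
Frame 5 starts at roll index 7: rolls=5,4 (sum=9), consumes 2 rolls
Frame 6 starts at roll index 9: rolls=5,4 (sum=9), consumes 2 rolls
Frame 7 starts at roll index 11: roll=10 (strike), consumes 1 roll
Frame 8 starts at roll index 12: roll=10 (strike), consumes 1 roll
Frame 9 starts at roll index 13: roll=10 (strike), consumes 1 roll
Frame 10 starts at roll index 14: 3 remaining rolls

Answer: 0 1 3 5 7 9 11 12 13 14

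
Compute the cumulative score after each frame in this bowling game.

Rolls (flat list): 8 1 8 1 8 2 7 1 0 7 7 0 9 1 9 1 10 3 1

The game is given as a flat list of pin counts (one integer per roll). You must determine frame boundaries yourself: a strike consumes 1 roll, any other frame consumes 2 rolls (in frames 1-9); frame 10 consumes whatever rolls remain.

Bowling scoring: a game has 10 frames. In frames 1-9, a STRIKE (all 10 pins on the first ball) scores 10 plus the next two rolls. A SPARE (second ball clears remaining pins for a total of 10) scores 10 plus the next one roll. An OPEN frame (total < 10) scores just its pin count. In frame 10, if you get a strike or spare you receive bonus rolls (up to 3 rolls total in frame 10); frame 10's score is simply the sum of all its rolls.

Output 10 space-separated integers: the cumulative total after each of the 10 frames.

Frame 1: OPEN (8+1=9). Cumulative: 9
Frame 2: OPEN (8+1=9). Cumulative: 18
Frame 3: SPARE (8+2=10). 10 + next roll (7) = 17. Cumulative: 35
Frame 4: OPEN (7+1=8). Cumulative: 43
Frame 5: OPEN (0+7=7). Cumulative: 50
Frame 6: OPEN (7+0=7). Cumulative: 57
Frame 7: SPARE (9+1=10). 10 + next roll (9) = 19. Cumulative: 76
Frame 8: SPARE (9+1=10). 10 + next roll (10) = 20. Cumulative: 96
Frame 9: STRIKE. 10 + next two rolls (3+1) = 14. Cumulative: 110
Frame 10: OPEN. Sum of all frame-10 rolls (3+1) = 4. Cumulative: 114

Answer: 9 18 35 43 50 57 76 96 110 114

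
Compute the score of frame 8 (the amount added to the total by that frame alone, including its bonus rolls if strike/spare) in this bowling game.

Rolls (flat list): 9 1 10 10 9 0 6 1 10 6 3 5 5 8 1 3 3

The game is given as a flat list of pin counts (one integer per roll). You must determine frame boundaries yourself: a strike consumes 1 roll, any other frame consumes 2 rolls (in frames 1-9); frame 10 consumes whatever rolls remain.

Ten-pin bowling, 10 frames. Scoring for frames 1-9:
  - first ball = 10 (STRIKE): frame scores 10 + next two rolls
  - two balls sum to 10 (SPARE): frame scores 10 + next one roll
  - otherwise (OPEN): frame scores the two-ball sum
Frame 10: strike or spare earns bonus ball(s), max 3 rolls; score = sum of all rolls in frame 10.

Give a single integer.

Answer: 18

Derivation:
Frame 1: SPARE (9+1=10). 10 + next roll (10) = 20. Cumulative: 20
Frame 2: STRIKE. 10 + next two rolls (10+9) = 29. Cumulative: 49
Frame 3: STRIKE. 10 + next two rolls (9+0) = 19. Cumulative: 68
Frame 4: OPEN (9+0=9). Cumulative: 77
Frame 5: OPEN (6+1=7). Cumulative: 84
Frame 6: STRIKE. 10 + next two rolls (6+3) = 19. Cumulative: 103
Frame 7: OPEN (6+3=9). Cumulative: 112
Frame 8: SPARE (5+5=10). 10 + next roll (8) = 18. Cumulative: 130
Frame 9: OPEN (8+1=9). Cumulative: 139
Frame 10: OPEN. Sum of all frame-10 rolls (3+3) = 6. Cumulative: 145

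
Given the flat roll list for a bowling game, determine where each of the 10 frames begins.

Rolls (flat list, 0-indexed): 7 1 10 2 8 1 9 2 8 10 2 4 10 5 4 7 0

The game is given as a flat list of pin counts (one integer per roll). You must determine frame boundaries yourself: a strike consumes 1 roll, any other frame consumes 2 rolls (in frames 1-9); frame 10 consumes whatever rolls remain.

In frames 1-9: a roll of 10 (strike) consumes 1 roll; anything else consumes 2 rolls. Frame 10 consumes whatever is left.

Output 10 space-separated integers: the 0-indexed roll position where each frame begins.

Frame 1 starts at roll index 0: rolls=7,1 (sum=8), consumes 2 rolls
Frame 2 starts at roll index 2: roll=10 (strike), consumes 1 roll
Frame 3 starts at roll index 3: rolls=2,8 (sum=10), consumes 2 rolls
Frame 4 starts at roll index 5: rolls=1,9 (sum=10), consumes 2 rolls
Frame 5 starts at roll index 7: rolls=2,8 (sum=10), consumes 2 rolls
Frame 6 starts at roll index 9: roll=10 (strike), consumes 1 roll
Frame 7 starts at roll index 10: rolls=2,4 (sum=6), consumes 2 rolls
Frame 8 starts at roll index 12: roll=10 (strike), consumes 1 roll
Frame 9 starts at roll index 13: rolls=5,4 (sum=9), consumes 2 rolls
Frame 10 starts at roll index 15: 2 remaining rolls

Answer: 0 2 3 5 7 9 10 12 13 15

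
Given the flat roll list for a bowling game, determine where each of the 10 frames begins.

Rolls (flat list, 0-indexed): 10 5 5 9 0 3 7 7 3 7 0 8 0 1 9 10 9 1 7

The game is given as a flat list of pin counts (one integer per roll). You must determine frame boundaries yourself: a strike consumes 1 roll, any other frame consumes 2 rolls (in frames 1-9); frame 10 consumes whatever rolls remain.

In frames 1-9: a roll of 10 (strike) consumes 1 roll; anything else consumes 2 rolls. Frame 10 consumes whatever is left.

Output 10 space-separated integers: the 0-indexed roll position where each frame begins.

Answer: 0 1 3 5 7 9 11 13 15 16

Derivation:
Frame 1 starts at roll index 0: roll=10 (strike), consumes 1 roll
Frame 2 starts at roll index 1: rolls=5,5 (sum=10), consumes 2 rolls
Frame 3 starts at roll index 3: rolls=9,0 (sum=9), consumes 2 rolls
Frame 4 starts at roll index 5: rolls=3,7 (sum=10), consumes 2 rolls
Frame 5 starts at roll index 7: rolls=7,3 (sum=10), consumes 2 rolls
Frame 6 starts at roll index 9: rolls=7,0 (sum=7), consumes 2 rolls
Frame 7 starts at roll index 11: rolls=8,0 (sum=8), consumes 2 rolls
Frame 8 starts at roll index 13: rolls=1,9 (sum=10), consumes 2 rolls
Frame 9 starts at roll index 15: roll=10 (strike), consumes 1 roll
Frame 10 starts at roll index 16: 3 remaining rolls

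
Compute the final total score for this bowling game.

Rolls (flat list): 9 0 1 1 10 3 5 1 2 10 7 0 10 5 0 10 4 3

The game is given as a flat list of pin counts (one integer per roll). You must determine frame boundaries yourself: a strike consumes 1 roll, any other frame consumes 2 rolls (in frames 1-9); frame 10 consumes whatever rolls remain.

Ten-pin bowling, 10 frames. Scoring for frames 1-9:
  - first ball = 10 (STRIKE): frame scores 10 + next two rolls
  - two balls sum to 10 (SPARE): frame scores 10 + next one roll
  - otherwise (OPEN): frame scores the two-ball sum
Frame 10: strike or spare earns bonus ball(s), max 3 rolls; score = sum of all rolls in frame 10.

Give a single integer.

Answer: 101

Derivation:
Frame 1: OPEN (9+0=9). Cumulative: 9
Frame 2: OPEN (1+1=2). Cumulative: 11
Frame 3: STRIKE. 10 + next two rolls (3+5) = 18. Cumulative: 29
Frame 4: OPEN (3+5=8). Cumulative: 37
Frame 5: OPEN (1+2=3). Cumulative: 40
Frame 6: STRIKE. 10 + next two rolls (7+0) = 17. Cumulative: 57
Frame 7: OPEN (7+0=7). Cumulative: 64
Frame 8: STRIKE. 10 + next two rolls (5+0) = 15. Cumulative: 79
Frame 9: OPEN (5+0=5). Cumulative: 84
Frame 10: STRIKE. Sum of all frame-10 rolls (10+4+3) = 17. Cumulative: 101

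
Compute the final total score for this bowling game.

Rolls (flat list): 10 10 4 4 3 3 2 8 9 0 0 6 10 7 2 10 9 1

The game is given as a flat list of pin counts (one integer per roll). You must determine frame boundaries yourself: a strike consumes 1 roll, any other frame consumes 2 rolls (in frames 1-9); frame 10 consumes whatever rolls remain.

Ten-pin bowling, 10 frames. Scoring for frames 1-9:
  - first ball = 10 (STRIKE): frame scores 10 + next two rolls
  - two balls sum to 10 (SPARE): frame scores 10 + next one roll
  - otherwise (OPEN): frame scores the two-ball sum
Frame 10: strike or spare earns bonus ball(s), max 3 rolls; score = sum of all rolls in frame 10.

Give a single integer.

Answer: 138

Derivation:
Frame 1: STRIKE. 10 + next two rolls (10+4) = 24. Cumulative: 24
Frame 2: STRIKE. 10 + next two rolls (4+4) = 18. Cumulative: 42
Frame 3: OPEN (4+4=8). Cumulative: 50
Frame 4: OPEN (3+3=6). Cumulative: 56
Frame 5: SPARE (2+8=10). 10 + next roll (9) = 19. Cumulative: 75
Frame 6: OPEN (9+0=9). Cumulative: 84
Frame 7: OPEN (0+6=6). Cumulative: 90
Frame 8: STRIKE. 10 + next two rolls (7+2) = 19. Cumulative: 109
Frame 9: OPEN (7+2=9). Cumulative: 118
Frame 10: STRIKE. Sum of all frame-10 rolls (10+9+1) = 20. Cumulative: 138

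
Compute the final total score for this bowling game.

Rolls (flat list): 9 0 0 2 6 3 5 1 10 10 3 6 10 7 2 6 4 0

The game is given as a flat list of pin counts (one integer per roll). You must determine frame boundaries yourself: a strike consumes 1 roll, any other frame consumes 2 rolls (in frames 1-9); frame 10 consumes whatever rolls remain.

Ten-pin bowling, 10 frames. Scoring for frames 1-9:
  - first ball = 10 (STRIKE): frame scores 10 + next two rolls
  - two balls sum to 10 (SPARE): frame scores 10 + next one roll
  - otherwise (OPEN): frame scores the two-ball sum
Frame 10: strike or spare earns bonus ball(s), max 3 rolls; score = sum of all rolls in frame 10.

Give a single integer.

Answer: 115

Derivation:
Frame 1: OPEN (9+0=9). Cumulative: 9
Frame 2: OPEN (0+2=2). Cumulative: 11
Frame 3: OPEN (6+3=9). Cumulative: 20
Frame 4: OPEN (5+1=6). Cumulative: 26
Frame 5: STRIKE. 10 + next two rolls (10+3) = 23. Cumulative: 49
Frame 6: STRIKE. 10 + next two rolls (3+6) = 19. Cumulative: 68
Frame 7: OPEN (3+6=9). Cumulative: 77
Frame 8: STRIKE. 10 + next two rolls (7+2) = 19. Cumulative: 96
Frame 9: OPEN (7+2=9). Cumulative: 105
Frame 10: SPARE. Sum of all frame-10 rolls (6+4+0) = 10. Cumulative: 115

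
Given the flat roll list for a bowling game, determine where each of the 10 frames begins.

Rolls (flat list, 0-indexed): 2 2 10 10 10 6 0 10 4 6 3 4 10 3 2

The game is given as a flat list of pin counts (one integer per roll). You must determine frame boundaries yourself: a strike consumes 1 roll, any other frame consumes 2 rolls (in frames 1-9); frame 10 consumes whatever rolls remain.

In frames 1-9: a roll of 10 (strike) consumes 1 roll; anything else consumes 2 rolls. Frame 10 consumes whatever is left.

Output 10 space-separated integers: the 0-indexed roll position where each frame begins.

Frame 1 starts at roll index 0: rolls=2,2 (sum=4), consumes 2 rolls
Frame 2 starts at roll index 2: roll=10 (strike), consumes 1 roll
Frame 3 starts at roll index 3: roll=10 (strike), consumes 1 roll
Frame 4 starts at roll index 4: roll=10 (strike), consumes 1 roll
Frame 5 starts at roll index 5: rolls=6,0 (sum=6), consumes 2 rolls
Frame 6 starts at roll index 7: roll=10 (strike), consumes 1 roll
Frame 7 starts at roll index 8: rolls=4,6 (sum=10), consumes 2 rolls
Frame 8 starts at roll index 10: rolls=3,4 (sum=7), consumes 2 rolls
Frame 9 starts at roll index 12: roll=10 (strike), consumes 1 roll
Frame 10 starts at roll index 13: 2 remaining rolls

Answer: 0 2 3 4 5 7 8 10 12 13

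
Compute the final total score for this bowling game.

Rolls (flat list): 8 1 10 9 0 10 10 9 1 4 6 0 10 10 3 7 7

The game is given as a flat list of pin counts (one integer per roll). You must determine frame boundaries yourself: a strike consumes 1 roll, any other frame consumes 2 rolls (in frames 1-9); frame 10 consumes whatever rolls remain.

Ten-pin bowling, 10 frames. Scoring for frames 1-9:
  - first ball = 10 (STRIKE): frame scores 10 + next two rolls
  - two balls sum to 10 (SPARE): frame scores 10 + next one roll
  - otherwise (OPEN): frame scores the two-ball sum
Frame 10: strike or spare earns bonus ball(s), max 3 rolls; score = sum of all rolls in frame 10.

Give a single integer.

Answer: 167

Derivation:
Frame 1: OPEN (8+1=9). Cumulative: 9
Frame 2: STRIKE. 10 + next two rolls (9+0) = 19. Cumulative: 28
Frame 3: OPEN (9+0=9). Cumulative: 37
Frame 4: STRIKE. 10 + next two rolls (10+9) = 29. Cumulative: 66
Frame 5: STRIKE. 10 + next two rolls (9+1) = 20. Cumulative: 86
Frame 6: SPARE (9+1=10). 10 + next roll (4) = 14. Cumulative: 100
Frame 7: SPARE (4+6=10). 10 + next roll (0) = 10. Cumulative: 110
Frame 8: SPARE (0+10=10). 10 + next roll (10) = 20. Cumulative: 130
Frame 9: STRIKE. 10 + next two rolls (3+7) = 20. Cumulative: 150
Frame 10: SPARE. Sum of all frame-10 rolls (3+7+7) = 17. Cumulative: 167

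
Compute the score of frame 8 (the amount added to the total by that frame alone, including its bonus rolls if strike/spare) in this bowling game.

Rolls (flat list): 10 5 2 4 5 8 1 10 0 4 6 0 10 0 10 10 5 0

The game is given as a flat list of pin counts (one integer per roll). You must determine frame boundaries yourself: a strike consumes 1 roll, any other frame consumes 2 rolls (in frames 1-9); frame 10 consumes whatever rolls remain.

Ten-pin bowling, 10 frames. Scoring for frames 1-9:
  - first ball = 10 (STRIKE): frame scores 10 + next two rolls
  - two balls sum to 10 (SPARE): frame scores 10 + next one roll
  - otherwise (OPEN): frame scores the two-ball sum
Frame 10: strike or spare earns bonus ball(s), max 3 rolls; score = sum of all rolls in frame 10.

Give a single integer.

Frame 1: STRIKE. 10 + next two rolls (5+2) = 17. Cumulative: 17
Frame 2: OPEN (5+2=7). Cumulative: 24
Frame 3: OPEN (4+5=9). Cumulative: 33
Frame 4: OPEN (8+1=9). Cumulative: 42
Frame 5: STRIKE. 10 + next two rolls (0+4) = 14. Cumulative: 56
Frame 6: OPEN (0+4=4). Cumulative: 60
Frame 7: OPEN (6+0=6). Cumulative: 66
Frame 8: STRIKE. 10 + next two rolls (0+10) = 20. Cumulative: 86
Frame 9: SPARE (0+10=10). 10 + next roll (10) = 20. Cumulative: 106
Frame 10: STRIKE. Sum of all frame-10 rolls (10+5+0) = 15. Cumulative: 121

Answer: 20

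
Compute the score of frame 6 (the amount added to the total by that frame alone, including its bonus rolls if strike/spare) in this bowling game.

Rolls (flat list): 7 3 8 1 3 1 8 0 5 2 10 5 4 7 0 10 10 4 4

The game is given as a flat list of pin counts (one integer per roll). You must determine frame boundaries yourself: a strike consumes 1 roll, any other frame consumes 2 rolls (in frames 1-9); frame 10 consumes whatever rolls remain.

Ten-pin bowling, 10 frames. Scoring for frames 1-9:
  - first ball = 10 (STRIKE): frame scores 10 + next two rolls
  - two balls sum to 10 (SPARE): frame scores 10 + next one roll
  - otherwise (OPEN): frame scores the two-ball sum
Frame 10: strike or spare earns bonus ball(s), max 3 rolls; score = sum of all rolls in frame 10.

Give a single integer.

Answer: 19

Derivation:
Frame 1: SPARE (7+3=10). 10 + next roll (8) = 18. Cumulative: 18
Frame 2: OPEN (8+1=9). Cumulative: 27
Frame 3: OPEN (3+1=4). Cumulative: 31
Frame 4: OPEN (8+0=8). Cumulative: 39
Frame 5: OPEN (5+2=7). Cumulative: 46
Frame 6: STRIKE. 10 + next two rolls (5+4) = 19. Cumulative: 65
Frame 7: OPEN (5+4=9). Cumulative: 74
Frame 8: OPEN (7+0=7). Cumulative: 81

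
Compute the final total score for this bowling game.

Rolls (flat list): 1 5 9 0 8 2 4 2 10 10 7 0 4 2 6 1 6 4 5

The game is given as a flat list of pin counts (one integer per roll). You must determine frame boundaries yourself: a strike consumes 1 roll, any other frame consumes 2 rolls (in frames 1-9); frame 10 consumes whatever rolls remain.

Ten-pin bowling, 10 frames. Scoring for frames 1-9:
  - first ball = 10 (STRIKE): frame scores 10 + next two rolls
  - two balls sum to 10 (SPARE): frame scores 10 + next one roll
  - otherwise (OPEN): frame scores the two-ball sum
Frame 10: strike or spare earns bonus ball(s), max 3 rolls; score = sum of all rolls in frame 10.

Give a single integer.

Frame 1: OPEN (1+5=6). Cumulative: 6
Frame 2: OPEN (9+0=9). Cumulative: 15
Frame 3: SPARE (8+2=10). 10 + next roll (4) = 14. Cumulative: 29
Frame 4: OPEN (4+2=6). Cumulative: 35
Frame 5: STRIKE. 10 + next two rolls (10+7) = 27. Cumulative: 62
Frame 6: STRIKE. 10 + next two rolls (7+0) = 17. Cumulative: 79
Frame 7: OPEN (7+0=7). Cumulative: 86
Frame 8: OPEN (4+2=6). Cumulative: 92
Frame 9: OPEN (6+1=7). Cumulative: 99
Frame 10: SPARE. Sum of all frame-10 rolls (6+4+5) = 15. Cumulative: 114

Answer: 114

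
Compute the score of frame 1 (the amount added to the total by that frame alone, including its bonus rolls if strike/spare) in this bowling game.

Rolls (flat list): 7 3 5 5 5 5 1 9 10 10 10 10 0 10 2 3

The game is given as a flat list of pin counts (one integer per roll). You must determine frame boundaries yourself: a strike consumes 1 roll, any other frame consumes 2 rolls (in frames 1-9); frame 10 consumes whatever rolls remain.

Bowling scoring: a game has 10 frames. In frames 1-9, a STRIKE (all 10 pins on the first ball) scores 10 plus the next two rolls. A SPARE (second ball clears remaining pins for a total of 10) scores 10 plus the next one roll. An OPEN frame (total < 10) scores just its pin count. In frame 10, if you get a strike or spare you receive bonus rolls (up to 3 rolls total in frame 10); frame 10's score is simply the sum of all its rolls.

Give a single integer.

Answer: 15

Derivation:
Frame 1: SPARE (7+3=10). 10 + next roll (5) = 15. Cumulative: 15
Frame 2: SPARE (5+5=10). 10 + next roll (5) = 15. Cumulative: 30
Frame 3: SPARE (5+5=10). 10 + next roll (1) = 11. Cumulative: 41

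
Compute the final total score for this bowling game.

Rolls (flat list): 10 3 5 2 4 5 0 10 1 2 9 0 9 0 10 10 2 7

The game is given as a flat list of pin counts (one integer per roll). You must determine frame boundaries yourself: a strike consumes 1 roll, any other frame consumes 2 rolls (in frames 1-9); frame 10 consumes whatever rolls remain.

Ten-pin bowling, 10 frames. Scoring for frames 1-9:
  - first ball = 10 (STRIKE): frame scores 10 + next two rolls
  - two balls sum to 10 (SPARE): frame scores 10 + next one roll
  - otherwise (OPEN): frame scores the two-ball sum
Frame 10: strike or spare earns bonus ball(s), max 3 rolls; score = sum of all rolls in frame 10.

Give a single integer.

Frame 1: STRIKE. 10 + next two rolls (3+5) = 18. Cumulative: 18
Frame 2: OPEN (3+5=8). Cumulative: 26
Frame 3: OPEN (2+4=6). Cumulative: 32
Frame 4: OPEN (5+0=5). Cumulative: 37
Frame 5: STRIKE. 10 + next two rolls (1+2) = 13. Cumulative: 50
Frame 6: OPEN (1+2=3). Cumulative: 53
Frame 7: OPEN (9+0=9). Cumulative: 62
Frame 8: OPEN (9+0=9). Cumulative: 71
Frame 9: STRIKE. 10 + next two rolls (10+2) = 22. Cumulative: 93
Frame 10: STRIKE. Sum of all frame-10 rolls (10+2+7) = 19. Cumulative: 112

Answer: 112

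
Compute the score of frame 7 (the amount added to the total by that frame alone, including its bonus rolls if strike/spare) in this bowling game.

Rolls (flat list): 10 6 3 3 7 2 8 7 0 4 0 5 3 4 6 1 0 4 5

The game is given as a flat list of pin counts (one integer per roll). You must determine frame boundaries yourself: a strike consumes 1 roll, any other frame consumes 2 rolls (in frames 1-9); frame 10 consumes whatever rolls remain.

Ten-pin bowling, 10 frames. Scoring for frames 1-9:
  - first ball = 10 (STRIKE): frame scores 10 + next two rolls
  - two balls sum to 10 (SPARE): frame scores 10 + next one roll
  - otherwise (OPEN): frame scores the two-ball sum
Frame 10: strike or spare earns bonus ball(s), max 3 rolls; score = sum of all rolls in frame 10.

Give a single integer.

Frame 1: STRIKE. 10 + next two rolls (6+3) = 19. Cumulative: 19
Frame 2: OPEN (6+3=9). Cumulative: 28
Frame 3: SPARE (3+7=10). 10 + next roll (2) = 12. Cumulative: 40
Frame 4: SPARE (2+8=10). 10 + next roll (7) = 17. Cumulative: 57
Frame 5: OPEN (7+0=7). Cumulative: 64
Frame 6: OPEN (4+0=4). Cumulative: 68
Frame 7: OPEN (5+3=8). Cumulative: 76
Frame 8: SPARE (4+6=10). 10 + next roll (1) = 11. Cumulative: 87
Frame 9: OPEN (1+0=1). Cumulative: 88

Answer: 8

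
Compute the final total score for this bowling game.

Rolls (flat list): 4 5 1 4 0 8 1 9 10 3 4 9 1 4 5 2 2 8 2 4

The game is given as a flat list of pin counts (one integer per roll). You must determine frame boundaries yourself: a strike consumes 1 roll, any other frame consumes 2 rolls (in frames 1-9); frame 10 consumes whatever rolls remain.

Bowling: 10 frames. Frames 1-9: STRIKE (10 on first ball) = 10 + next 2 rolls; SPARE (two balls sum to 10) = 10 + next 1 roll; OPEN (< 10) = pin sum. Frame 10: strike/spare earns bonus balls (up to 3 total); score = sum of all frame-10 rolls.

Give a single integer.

Answer: 107

Derivation:
Frame 1: OPEN (4+5=9). Cumulative: 9
Frame 2: OPEN (1+4=5). Cumulative: 14
Frame 3: OPEN (0+8=8). Cumulative: 22
Frame 4: SPARE (1+9=10). 10 + next roll (10) = 20. Cumulative: 42
Frame 5: STRIKE. 10 + next two rolls (3+4) = 17. Cumulative: 59
Frame 6: OPEN (3+4=7). Cumulative: 66
Frame 7: SPARE (9+1=10). 10 + next roll (4) = 14. Cumulative: 80
Frame 8: OPEN (4+5=9). Cumulative: 89
Frame 9: OPEN (2+2=4). Cumulative: 93
Frame 10: SPARE. Sum of all frame-10 rolls (8+2+4) = 14. Cumulative: 107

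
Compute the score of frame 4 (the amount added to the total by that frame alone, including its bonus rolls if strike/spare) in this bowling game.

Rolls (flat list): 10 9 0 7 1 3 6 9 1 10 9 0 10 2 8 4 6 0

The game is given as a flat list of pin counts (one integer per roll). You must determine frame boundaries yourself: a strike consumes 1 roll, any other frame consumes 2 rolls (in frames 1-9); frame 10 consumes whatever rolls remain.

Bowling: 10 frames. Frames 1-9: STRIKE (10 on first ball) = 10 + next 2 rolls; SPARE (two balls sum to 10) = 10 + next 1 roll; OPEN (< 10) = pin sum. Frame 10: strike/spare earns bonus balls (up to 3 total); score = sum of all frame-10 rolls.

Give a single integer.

Frame 1: STRIKE. 10 + next two rolls (9+0) = 19. Cumulative: 19
Frame 2: OPEN (9+0=9). Cumulative: 28
Frame 3: OPEN (7+1=8). Cumulative: 36
Frame 4: OPEN (3+6=9). Cumulative: 45
Frame 5: SPARE (9+1=10). 10 + next roll (10) = 20. Cumulative: 65
Frame 6: STRIKE. 10 + next two rolls (9+0) = 19. Cumulative: 84

Answer: 9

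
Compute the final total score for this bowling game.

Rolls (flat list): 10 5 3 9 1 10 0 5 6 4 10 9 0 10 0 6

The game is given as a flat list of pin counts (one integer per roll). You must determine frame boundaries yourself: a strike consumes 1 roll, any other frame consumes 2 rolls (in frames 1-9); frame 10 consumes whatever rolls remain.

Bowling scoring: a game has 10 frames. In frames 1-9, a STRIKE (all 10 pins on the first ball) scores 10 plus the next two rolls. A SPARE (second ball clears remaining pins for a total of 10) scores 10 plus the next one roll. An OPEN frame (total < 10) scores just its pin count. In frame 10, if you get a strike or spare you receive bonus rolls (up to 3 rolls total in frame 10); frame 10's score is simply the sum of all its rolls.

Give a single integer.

Frame 1: STRIKE. 10 + next two rolls (5+3) = 18. Cumulative: 18
Frame 2: OPEN (5+3=8). Cumulative: 26
Frame 3: SPARE (9+1=10). 10 + next roll (10) = 20. Cumulative: 46
Frame 4: STRIKE. 10 + next two rolls (0+5) = 15. Cumulative: 61
Frame 5: OPEN (0+5=5). Cumulative: 66
Frame 6: SPARE (6+4=10). 10 + next roll (10) = 20. Cumulative: 86
Frame 7: STRIKE. 10 + next two rolls (9+0) = 19. Cumulative: 105
Frame 8: OPEN (9+0=9). Cumulative: 114
Frame 9: STRIKE. 10 + next two rolls (0+6) = 16. Cumulative: 130
Frame 10: OPEN. Sum of all frame-10 rolls (0+6) = 6. Cumulative: 136

Answer: 136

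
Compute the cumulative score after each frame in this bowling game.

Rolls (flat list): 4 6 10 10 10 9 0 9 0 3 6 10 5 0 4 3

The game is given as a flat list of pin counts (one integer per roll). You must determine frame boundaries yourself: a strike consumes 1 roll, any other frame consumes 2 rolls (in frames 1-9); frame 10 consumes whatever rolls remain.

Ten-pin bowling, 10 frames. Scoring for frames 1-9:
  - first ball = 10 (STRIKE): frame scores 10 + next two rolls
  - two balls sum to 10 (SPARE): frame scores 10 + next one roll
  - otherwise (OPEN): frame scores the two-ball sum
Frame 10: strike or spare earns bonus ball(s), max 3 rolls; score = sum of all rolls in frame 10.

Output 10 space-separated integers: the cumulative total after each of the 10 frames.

Frame 1: SPARE (4+6=10). 10 + next roll (10) = 20. Cumulative: 20
Frame 2: STRIKE. 10 + next two rolls (10+10) = 30. Cumulative: 50
Frame 3: STRIKE. 10 + next two rolls (10+9) = 29. Cumulative: 79
Frame 4: STRIKE. 10 + next two rolls (9+0) = 19. Cumulative: 98
Frame 5: OPEN (9+0=9). Cumulative: 107
Frame 6: OPEN (9+0=9). Cumulative: 116
Frame 7: OPEN (3+6=9). Cumulative: 125
Frame 8: STRIKE. 10 + next two rolls (5+0) = 15. Cumulative: 140
Frame 9: OPEN (5+0=5). Cumulative: 145
Frame 10: OPEN. Sum of all frame-10 rolls (4+3) = 7. Cumulative: 152

Answer: 20 50 79 98 107 116 125 140 145 152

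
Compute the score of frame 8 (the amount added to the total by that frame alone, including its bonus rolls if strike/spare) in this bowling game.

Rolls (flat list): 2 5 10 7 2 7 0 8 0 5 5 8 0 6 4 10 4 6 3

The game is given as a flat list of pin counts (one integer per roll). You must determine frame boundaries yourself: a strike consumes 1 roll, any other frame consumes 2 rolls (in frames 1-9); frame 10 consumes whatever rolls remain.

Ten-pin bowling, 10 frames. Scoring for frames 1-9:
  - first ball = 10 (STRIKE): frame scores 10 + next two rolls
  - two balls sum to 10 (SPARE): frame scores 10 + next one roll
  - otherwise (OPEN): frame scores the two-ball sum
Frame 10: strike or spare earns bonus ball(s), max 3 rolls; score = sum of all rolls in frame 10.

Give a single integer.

Answer: 20

Derivation:
Frame 1: OPEN (2+5=7). Cumulative: 7
Frame 2: STRIKE. 10 + next two rolls (7+2) = 19. Cumulative: 26
Frame 3: OPEN (7+2=9). Cumulative: 35
Frame 4: OPEN (7+0=7). Cumulative: 42
Frame 5: OPEN (8+0=8). Cumulative: 50
Frame 6: SPARE (5+5=10). 10 + next roll (8) = 18. Cumulative: 68
Frame 7: OPEN (8+0=8). Cumulative: 76
Frame 8: SPARE (6+4=10). 10 + next roll (10) = 20. Cumulative: 96
Frame 9: STRIKE. 10 + next two rolls (4+6) = 20. Cumulative: 116
Frame 10: SPARE. Sum of all frame-10 rolls (4+6+3) = 13. Cumulative: 129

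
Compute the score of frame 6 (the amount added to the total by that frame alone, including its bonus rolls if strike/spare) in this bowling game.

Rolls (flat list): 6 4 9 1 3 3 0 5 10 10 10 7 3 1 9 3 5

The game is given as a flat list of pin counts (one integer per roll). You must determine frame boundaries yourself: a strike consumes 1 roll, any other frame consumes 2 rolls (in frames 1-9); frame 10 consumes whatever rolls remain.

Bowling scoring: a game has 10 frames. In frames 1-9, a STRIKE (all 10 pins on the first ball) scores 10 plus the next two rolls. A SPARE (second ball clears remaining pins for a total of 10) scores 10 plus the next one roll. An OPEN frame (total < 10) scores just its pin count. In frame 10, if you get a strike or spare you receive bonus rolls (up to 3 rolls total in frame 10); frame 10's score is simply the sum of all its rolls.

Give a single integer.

Answer: 27

Derivation:
Frame 1: SPARE (6+4=10). 10 + next roll (9) = 19. Cumulative: 19
Frame 2: SPARE (9+1=10). 10 + next roll (3) = 13. Cumulative: 32
Frame 3: OPEN (3+3=6). Cumulative: 38
Frame 4: OPEN (0+5=5). Cumulative: 43
Frame 5: STRIKE. 10 + next two rolls (10+10) = 30. Cumulative: 73
Frame 6: STRIKE. 10 + next two rolls (10+7) = 27. Cumulative: 100
Frame 7: STRIKE. 10 + next two rolls (7+3) = 20. Cumulative: 120
Frame 8: SPARE (7+3=10). 10 + next roll (1) = 11. Cumulative: 131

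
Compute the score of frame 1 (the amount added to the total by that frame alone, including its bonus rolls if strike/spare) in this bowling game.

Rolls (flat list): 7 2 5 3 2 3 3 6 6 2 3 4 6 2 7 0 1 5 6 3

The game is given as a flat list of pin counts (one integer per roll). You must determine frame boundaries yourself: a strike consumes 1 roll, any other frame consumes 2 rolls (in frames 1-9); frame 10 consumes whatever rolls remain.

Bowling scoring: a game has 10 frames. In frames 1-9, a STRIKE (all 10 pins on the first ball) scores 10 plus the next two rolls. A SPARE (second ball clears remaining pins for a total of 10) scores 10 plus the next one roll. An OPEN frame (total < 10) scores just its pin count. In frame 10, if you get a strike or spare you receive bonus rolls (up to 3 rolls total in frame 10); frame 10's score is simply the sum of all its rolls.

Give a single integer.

Frame 1: OPEN (7+2=9). Cumulative: 9
Frame 2: OPEN (5+3=8). Cumulative: 17
Frame 3: OPEN (2+3=5). Cumulative: 22

Answer: 9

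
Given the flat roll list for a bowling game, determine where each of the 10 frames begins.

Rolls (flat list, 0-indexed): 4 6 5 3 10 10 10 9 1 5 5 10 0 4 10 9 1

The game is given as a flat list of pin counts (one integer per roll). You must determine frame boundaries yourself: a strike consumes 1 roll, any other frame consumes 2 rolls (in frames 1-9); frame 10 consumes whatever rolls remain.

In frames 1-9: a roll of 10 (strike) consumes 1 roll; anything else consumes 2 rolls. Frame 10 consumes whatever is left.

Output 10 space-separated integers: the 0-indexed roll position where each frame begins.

Answer: 0 2 4 5 6 7 9 11 12 14

Derivation:
Frame 1 starts at roll index 0: rolls=4,6 (sum=10), consumes 2 rolls
Frame 2 starts at roll index 2: rolls=5,3 (sum=8), consumes 2 rolls
Frame 3 starts at roll index 4: roll=10 (strike), consumes 1 roll
Frame 4 starts at roll index 5: roll=10 (strike), consumes 1 roll
Frame 5 starts at roll index 6: roll=10 (strike), consumes 1 roll
Frame 6 starts at roll index 7: rolls=9,1 (sum=10), consumes 2 rolls
Frame 7 starts at roll index 9: rolls=5,5 (sum=10), consumes 2 rolls
Frame 8 starts at roll index 11: roll=10 (strike), consumes 1 roll
Frame 9 starts at roll index 12: rolls=0,4 (sum=4), consumes 2 rolls
Frame 10 starts at roll index 14: 3 remaining rolls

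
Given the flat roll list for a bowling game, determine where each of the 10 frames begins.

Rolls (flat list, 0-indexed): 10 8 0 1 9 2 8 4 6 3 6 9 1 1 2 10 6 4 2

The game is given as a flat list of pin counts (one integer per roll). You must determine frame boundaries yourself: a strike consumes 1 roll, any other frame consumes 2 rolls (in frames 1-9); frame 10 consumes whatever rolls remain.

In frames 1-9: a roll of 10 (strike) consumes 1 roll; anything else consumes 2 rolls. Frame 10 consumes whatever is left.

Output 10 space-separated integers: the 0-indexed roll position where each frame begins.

Frame 1 starts at roll index 0: roll=10 (strike), consumes 1 roll
Frame 2 starts at roll index 1: rolls=8,0 (sum=8), consumes 2 rolls
Frame 3 starts at roll index 3: rolls=1,9 (sum=10), consumes 2 rolls
Frame 4 starts at roll index 5: rolls=2,8 (sum=10), consumes 2 rolls
Frame 5 starts at roll index 7: rolls=4,6 (sum=10), consumes 2 rolls
Frame 6 starts at roll index 9: rolls=3,6 (sum=9), consumes 2 rolls
Frame 7 starts at roll index 11: rolls=9,1 (sum=10), consumes 2 rolls
Frame 8 starts at roll index 13: rolls=1,2 (sum=3), consumes 2 rolls
Frame 9 starts at roll index 15: roll=10 (strike), consumes 1 roll
Frame 10 starts at roll index 16: 3 remaining rolls

Answer: 0 1 3 5 7 9 11 13 15 16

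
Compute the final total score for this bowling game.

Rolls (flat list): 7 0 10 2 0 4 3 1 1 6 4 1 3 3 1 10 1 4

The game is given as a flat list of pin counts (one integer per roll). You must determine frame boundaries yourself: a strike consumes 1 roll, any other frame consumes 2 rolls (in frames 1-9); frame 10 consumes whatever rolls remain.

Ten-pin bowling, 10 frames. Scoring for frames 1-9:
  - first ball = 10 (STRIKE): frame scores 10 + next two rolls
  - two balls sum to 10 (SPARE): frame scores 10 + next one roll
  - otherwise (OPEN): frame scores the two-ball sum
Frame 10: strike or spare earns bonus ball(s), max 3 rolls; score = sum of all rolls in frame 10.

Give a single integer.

Frame 1: OPEN (7+0=7). Cumulative: 7
Frame 2: STRIKE. 10 + next two rolls (2+0) = 12. Cumulative: 19
Frame 3: OPEN (2+0=2). Cumulative: 21
Frame 4: OPEN (4+3=7). Cumulative: 28
Frame 5: OPEN (1+1=2). Cumulative: 30
Frame 6: SPARE (6+4=10). 10 + next roll (1) = 11. Cumulative: 41
Frame 7: OPEN (1+3=4). Cumulative: 45
Frame 8: OPEN (3+1=4). Cumulative: 49
Frame 9: STRIKE. 10 + next two rolls (1+4) = 15. Cumulative: 64
Frame 10: OPEN. Sum of all frame-10 rolls (1+4) = 5. Cumulative: 69

Answer: 69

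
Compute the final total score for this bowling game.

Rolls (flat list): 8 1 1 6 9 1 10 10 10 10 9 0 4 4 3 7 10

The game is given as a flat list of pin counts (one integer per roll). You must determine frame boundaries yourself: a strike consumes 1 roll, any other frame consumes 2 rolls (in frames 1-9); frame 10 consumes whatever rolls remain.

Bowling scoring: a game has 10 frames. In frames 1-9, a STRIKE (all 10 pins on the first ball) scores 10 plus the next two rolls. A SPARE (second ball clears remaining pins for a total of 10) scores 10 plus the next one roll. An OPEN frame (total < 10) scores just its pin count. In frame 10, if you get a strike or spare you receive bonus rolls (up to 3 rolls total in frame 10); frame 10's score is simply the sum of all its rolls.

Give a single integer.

Frame 1: OPEN (8+1=9). Cumulative: 9
Frame 2: OPEN (1+6=7). Cumulative: 16
Frame 3: SPARE (9+1=10). 10 + next roll (10) = 20. Cumulative: 36
Frame 4: STRIKE. 10 + next two rolls (10+10) = 30. Cumulative: 66
Frame 5: STRIKE. 10 + next two rolls (10+10) = 30. Cumulative: 96
Frame 6: STRIKE. 10 + next two rolls (10+9) = 29. Cumulative: 125
Frame 7: STRIKE. 10 + next two rolls (9+0) = 19. Cumulative: 144
Frame 8: OPEN (9+0=9). Cumulative: 153
Frame 9: OPEN (4+4=8). Cumulative: 161
Frame 10: SPARE. Sum of all frame-10 rolls (3+7+10) = 20. Cumulative: 181

Answer: 181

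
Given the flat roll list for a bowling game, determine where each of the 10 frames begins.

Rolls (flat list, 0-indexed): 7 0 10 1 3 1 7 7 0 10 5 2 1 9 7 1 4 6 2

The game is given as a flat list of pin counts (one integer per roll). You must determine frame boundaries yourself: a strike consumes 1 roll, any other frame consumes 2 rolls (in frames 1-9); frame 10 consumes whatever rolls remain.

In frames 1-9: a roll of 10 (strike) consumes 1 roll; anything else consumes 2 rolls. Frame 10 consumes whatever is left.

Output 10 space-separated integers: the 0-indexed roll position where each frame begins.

Answer: 0 2 3 5 7 9 10 12 14 16

Derivation:
Frame 1 starts at roll index 0: rolls=7,0 (sum=7), consumes 2 rolls
Frame 2 starts at roll index 2: roll=10 (strike), consumes 1 roll
Frame 3 starts at roll index 3: rolls=1,3 (sum=4), consumes 2 rolls
Frame 4 starts at roll index 5: rolls=1,7 (sum=8), consumes 2 rolls
Frame 5 starts at roll index 7: rolls=7,0 (sum=7), consumes 2 rolls
Frame 6 starts at roll index 9: roll=10 (strike), consumes 1 roll
Frame 7 starts at roll index 10: rolls=5,2 (sum=7), consumes 2 rolls
Frame 8 starts at roll index 12: rolls=1,9 (sum=10), consumes 2 rolls
Frame 9 starts at roll index 14: rolls=7,1 (sum=8), consumes 2 rolls
Frame 10 starts at roll index 16: 3 remaining rolls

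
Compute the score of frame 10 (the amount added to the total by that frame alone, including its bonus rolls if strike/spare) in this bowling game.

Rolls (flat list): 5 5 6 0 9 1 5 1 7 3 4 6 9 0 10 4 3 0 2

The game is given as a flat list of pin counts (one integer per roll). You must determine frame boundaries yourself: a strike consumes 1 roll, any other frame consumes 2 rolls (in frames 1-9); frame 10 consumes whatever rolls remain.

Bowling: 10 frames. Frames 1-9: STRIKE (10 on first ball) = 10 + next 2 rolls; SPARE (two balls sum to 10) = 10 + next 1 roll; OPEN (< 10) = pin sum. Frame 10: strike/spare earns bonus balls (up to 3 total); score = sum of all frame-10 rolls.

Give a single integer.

Frame 1: SPARE (5+5=10). 10 + next roll (6) = 16. Cumulative: 16
Frame 2: OPEN (6+0=6). Cumulative: 22
Frame 3: SPARE (9+1=10). 10 + next roll (5) = 15. Cumulative: 37
Frame 4: OPEN (5+1=6). Cumulative: 43
Frame 5: SPARE (7+3=10). 10 + next roll (4) = 14. Cumulative: 57
Frame 6: SPARE (4+6=10). 10 + next roll (9) = 19. Cumulative: 76
Frame 7: OPEN (9+0=9). Cumulative: 85
Frame 8: STRIKE. 10 + next two rolls (4+3) = 17. Cumulative: 102
Frame 9: OPEN (4+3=7). Cumulative: 109
Frame 10: OPEN. Sum of all frame-10 rolls (0+2) = 2. Cumulative: 111

Answer: 2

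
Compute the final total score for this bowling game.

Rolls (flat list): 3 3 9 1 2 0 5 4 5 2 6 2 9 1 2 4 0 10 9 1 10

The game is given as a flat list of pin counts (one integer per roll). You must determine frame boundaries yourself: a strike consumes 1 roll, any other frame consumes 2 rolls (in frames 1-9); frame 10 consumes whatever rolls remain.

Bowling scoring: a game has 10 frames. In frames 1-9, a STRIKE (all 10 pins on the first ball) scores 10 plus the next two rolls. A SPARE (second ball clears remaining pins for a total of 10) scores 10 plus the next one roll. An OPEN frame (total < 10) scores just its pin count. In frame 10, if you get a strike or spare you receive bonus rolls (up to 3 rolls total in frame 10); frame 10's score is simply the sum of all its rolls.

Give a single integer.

Answer: 101

Derivation:
Frame 1: OPEN (3+3=6). Cumulative: 6
Frame 2: SPARE (9+1=10). 10 + next roll (2) = 12. Cumulative: 18
Frame 3: OPEN (2+0=2). Cumulative: 20
Frame 4: OPEN (5+4=9). Cumulative: 29
Frame 5: OPEN (5+2=7). Cumulative: 36
Frame 6: OPEN (6+2=8). Cumulative: 44
Frame 7: SPARE (9+1=10). 10 + next roll (2) = 12. Cumulative: 56
Frame 8: OPEN (2+4=6). Cumulative: 62
Frame 9: SPARE (0+10=10). 10 + next roll (9) = 19. Cumulative: 81
Frame 10: SPARE. Sum of all frame-10 rolls (9+1+10) = 20. Cumulative: 101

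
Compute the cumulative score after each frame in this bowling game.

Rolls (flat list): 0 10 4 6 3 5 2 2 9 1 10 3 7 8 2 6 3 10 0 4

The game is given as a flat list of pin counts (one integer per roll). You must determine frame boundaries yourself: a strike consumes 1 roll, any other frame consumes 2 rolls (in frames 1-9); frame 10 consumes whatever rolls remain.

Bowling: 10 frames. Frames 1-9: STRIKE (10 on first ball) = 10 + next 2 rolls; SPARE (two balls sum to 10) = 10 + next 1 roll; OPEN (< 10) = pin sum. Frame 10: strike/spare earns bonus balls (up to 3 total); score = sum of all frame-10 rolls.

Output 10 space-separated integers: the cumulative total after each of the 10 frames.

Frame 1: SPARE (0+10=10). 10 + next roll (4) = 14. Cumulative: 14
Frame 2: SPARE (4+6=10). 10 + next roll (3) = 13. Cumulative: 27
Frame 3: OPEN (3+5=8). Cumulative: 35
Frame 4: OPEN (2+2=4). Cumulative: 39
Frame 5: SPARE (9+1=10). 10 + next roll (10) = 20. Cumulative: 59
Frame 6: STRIKE. 10 + next two rolls (3+7) = 20. Cumulative: 79
Frame 7: SPARE (3+7=10). 10 + next roll (8) = 18. Cumulative: 97
Frame 8: SPARE (8+2=10). 10 + next roll (6) = 16. Cumulative: 113
Frame 9: OPEN (6+3=9). Cumulative: 122
Frame 10: STRIKE. Sum of all frame-10 rolls (10+0+4) = 14. Cumulative: 136

Answer: 14 27 35 39 59 79 97 113 122 136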